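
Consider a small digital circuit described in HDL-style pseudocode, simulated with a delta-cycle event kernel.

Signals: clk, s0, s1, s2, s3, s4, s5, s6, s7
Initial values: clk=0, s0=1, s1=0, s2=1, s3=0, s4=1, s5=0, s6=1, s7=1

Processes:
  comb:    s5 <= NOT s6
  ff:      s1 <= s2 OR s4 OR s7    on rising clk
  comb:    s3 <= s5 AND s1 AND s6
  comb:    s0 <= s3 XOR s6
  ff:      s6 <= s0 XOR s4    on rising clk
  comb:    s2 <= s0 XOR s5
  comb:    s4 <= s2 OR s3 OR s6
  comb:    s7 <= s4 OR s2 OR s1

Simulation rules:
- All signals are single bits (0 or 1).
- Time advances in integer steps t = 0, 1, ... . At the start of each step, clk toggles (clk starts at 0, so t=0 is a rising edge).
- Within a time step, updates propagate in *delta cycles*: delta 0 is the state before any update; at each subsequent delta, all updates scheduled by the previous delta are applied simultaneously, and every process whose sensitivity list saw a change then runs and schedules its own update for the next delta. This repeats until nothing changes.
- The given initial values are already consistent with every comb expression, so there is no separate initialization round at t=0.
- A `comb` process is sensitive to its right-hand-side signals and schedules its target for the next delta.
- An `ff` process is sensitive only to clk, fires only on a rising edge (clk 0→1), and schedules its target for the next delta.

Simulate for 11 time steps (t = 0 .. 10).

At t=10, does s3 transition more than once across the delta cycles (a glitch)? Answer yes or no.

yes

[bits: s0,s5,s6,clk,s2,s3,s4,s1,s7]
t=0: Δ0=101010101 Δ1=101110101 Δ2=100110111 Δ3=010110111 | 3Δ
t=1: Δ0=010110111 Δ1=010010111 | 1Δ
t=2: Δ0=010010111 Δ1=010110111 Δ2=011110111 Δ3=101111111 Δ4=001110111 Δ5=101100111 Δ6=101110111 | 6Δ
t=3: Δ0=101110111 Δ1=101010111 | 1Δ
t=4: Δ0=101010111 Δ1=101110111 Δ2=100110111 Δ3=010110111 | 3Δ
t=5: Δ0=010110111 Δ1=010010111 | 1Δ
t=6: Δ0=010010111 Δ1=010110111 Δ2=011110111 Δ3=101111111 Δ4=001110111 Δ5=101100111 Δ6=101110111 | 6Δ
t=7: Δ0=101110111 Δ1=101010111 | 1Δ
t=8: Δ0=101010111 Δ1=101110111 Δ2=100110111 Δ3=010110111 | 3Δ
t=9: Δ0=010110111 Δ1=010010111 | 1Δ
t=10: Δ0=010010111 Δ1=010110111 Δ2=011110111 Δ3=101111111 Δ4=001110111 Δ5=101100111 Δ6=101110111 | 6Δ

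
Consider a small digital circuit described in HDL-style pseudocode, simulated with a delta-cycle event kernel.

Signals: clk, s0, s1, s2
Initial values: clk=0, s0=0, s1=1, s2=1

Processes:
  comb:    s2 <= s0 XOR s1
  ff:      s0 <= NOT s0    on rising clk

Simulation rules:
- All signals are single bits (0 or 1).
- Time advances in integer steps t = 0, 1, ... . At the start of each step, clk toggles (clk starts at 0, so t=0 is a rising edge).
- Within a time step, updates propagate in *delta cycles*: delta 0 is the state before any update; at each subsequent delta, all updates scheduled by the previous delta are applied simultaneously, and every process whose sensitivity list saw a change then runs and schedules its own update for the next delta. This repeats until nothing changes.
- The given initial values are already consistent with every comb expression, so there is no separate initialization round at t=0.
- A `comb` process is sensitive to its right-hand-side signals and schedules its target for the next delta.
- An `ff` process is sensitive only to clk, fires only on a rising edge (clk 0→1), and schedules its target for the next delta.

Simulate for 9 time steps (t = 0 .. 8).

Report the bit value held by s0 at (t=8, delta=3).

[bits: s1,s0,s2,clk]
t=0: Δ0=1010 Δ1=1011 Δ2=1111 Δ3=1101 | 3Δ
t=1: Δ0=1101 Δ1=1100 | 1Δ
t=2: Δ0=1100 Δ1=1101 Δ2=1001 Δ3=1011 | 3Δ
t=3: Δ0=1011 Δ1=1010 | 1Δ
t=4: Δ0=1010 Δ1=1011 Δ2=1111 Δ3=1101 | 3Δ
t=5: Δ0=1101 Δ1=1100 | 1Δ
t=6: Δ0=1100 Δ1=1101 Δ2=1001 Δ3=1011 | 3Δ
t=7: Δ0=1011 Δ1=1010 | 1Δ
t=8: Δ0=1010 Δ1=1011 Δ2=1111 Δ3=1101 | 3Δ

1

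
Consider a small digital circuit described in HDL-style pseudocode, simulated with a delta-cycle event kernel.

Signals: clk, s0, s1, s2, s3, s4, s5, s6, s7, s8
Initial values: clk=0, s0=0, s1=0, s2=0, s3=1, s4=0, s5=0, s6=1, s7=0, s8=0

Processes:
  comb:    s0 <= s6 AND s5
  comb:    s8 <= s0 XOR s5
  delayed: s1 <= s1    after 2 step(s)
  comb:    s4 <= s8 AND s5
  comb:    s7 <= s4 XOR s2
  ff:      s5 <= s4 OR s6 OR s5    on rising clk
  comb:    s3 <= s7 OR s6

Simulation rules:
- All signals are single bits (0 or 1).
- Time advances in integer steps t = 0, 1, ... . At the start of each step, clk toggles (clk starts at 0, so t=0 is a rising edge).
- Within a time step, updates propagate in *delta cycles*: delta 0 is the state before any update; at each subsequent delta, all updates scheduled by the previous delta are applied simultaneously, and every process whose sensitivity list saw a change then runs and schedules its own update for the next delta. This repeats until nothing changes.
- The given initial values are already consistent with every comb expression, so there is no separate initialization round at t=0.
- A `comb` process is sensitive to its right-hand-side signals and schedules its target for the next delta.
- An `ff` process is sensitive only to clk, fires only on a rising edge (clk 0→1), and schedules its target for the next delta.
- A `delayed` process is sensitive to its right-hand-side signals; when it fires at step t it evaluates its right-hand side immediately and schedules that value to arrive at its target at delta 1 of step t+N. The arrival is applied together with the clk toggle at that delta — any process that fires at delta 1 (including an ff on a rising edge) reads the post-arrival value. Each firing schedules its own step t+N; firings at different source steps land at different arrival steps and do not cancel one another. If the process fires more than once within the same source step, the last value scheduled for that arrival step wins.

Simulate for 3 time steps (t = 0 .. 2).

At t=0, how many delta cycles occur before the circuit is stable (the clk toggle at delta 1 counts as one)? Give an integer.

t=0 Δ0: clk=0 s3=1 s0=0 s6=1 s2=0 s4=0 s7=0 s5=0 s8=0 s1=0
  Δ1: clk:0→1
  Δ2: s5:0→1
  Δ3: s0:0→1, s8:0→1
  Δ4: s4:0→1, s8:1→0
  Δ5: s4:1→0, s7:0→1
  Δ6: s7:1→0
  (6Δ to stable)
t=1 Δ0: clk=1 s3=1 s0=1 s6=1 s2=0 s4=0 s7=0 s5=1 s8=0 s1=0
  Δ1: clk:1→0
  (1Δ to stable)
t=2 Δ0: clk=0 s3=1 s0=1 s6=1 s2=0 s4=0 s7=0 s5=1 s8=0 s1=0
  Δ1: clk:0→1
  (1Δ to stable)

6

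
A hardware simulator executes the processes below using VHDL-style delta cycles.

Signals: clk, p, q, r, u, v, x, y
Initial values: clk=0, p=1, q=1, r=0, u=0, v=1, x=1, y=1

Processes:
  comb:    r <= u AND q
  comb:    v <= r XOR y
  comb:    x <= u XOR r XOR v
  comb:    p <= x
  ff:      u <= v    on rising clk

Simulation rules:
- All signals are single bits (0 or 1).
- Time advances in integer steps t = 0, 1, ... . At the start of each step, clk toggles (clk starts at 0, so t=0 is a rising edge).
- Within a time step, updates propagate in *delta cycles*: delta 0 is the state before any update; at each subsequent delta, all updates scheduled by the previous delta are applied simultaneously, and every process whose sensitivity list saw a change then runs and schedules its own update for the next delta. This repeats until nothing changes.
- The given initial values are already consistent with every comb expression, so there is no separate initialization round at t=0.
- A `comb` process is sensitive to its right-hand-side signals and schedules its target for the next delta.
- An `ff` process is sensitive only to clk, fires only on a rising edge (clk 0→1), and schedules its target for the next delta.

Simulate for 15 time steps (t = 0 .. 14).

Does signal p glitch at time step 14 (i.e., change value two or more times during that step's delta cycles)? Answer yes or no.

yes

t=0 Δ0: v=1 u=0 r=0 x=1 clk=0 y=1 q=1 p=1
  Δ1: clk:0→1
  Δ2: u:0→1
  Δ3: r:0→1, x:1→0
  Δ4: v:1→0, x:0→1, p:1→0
  Δ5: x:1→0, p:0→1
  Δ6: p:1→0
  (6Δ to stable)
t=1 Δ0: v=0 u=1 r=1 x=0 clk=1 y=1 q=1 p=0
  Δ1: clk:1→0
  (1Δ to stable)
t=2 Δ0: v=0 u=1 r=1 x=0 clk=0 y=1 q=1 p=0
  Δ1: clk:0→1
  Δ2: u:1→0
  Δ3: r:1→0, x:0→1
  Δ4: v:0→1, x:1→0, p:0→1
  Δ5: x:0→1, p:1→0
  Δ6: p:0→1
  (6Δ to stable)
t=3 Δ0: v=1 u=0 r=0 x=1 clk=1 y=1 q=1 p=1
  Δ1: clk:1→0
  (1Δ to stable)
t=4 Δ0: v=1 u=0 r=0 x=1 clk=0 y=1 q=1 p=1
  Δ1: clk:0→1
  Δ2: u:0→1
  Δ3: r:0→1, x:1→0
  Δ4: v:1→0, x:0→1, p:1→0
  Δ5: x:1→0, p:0→1
  Δ6: p:1→0
  (6Δ to stable)
t=5 Δ0: v=0 u=1 r=1 x=0 clk=1 y=1 q=1 p=0
  Δ1: clk:1→0
  (1Δ to stable)
t=6 Δ0: v=0 u=1 r=1 x=0 clk=0 y=1 q=1 p=0
  Δ1: clk:0→1
  Δ2: u:1→0
  Δ3: r:1→0, x:0→1
  Δ4: v:0→1, x:1→0, p:0→1
  Δ5: x:0→1, p:1→0
  Δ6: p:0→1
  (6Δ to stable)
t=7 Δ0: v=1 u=0 r=0 x=1 clk=1 y=1 q=1 p=1
  Δ1: clk:1→0
  (1Δ to stable)
t=8 Δ0: v=1 u=0 r=0 x=1 clk=0 y=1 q=1 p=1
  Δ1: clk:0→1
  Δ2: u:0→1
  Δ3: r:0→1, x:1→0
  Δ4: v:1→0, x:0→1, p:1→0
  Δ5: x:1→0, p:0→1
  Δ6: p:1→0
  (6Δ to stable)
t=9 Δ0: v=0 u=1 r=1 x=0 clk=1 y=1 q=1 p=0
  Δ1: clk:1→0
  (1Δ to stable)
t=10 Δ0: v=0 u=1 r=1 x=0 clk=0 y=1 q=1 p=0
  Δ1: clk:0→1
  Δ2: u:1→0
  Δ3: r:1→0, x:0→1
  Δ4: v:0→1, x:1→0, p:0→1
  Δ5: x:0→1, p:1→0
  Δ6: p:0→1
  (6Δ to stable)
t=11 Δ0: v=1 u=0 r=0 x=1 clk=1 y=1 q=1 p=1
  Δ1: clk:1→0
  (1Δ to stable)
t=12 Δ0: v=1 u=0 r=0 x=1 clk=0 y=1 q=1 p=1
  Δ1: clk:0→1
  Δ2: u:0→1
  Δ3: r:0→1, x:1→0
  Δ4: v:1→0, x:0→1, p:1→0
  Δ5: x:1→0, p:0→1
  Δ6: p:1→0
  (6Δ to stable)
t=13 Δ0: v=0 u=1 r=1 x=0 clk=1 y=1 q=1 p=0
  Δ1: clk:1→0
  (1Δ to stable)
t=14 Δ0: v=0 u=1 r=1 x=0 clk=0 y=1 q=1 p=0
  Δ1: clk:0→1
  Δ2: u:1→0
  Δ3: r:1→0, x:0→1
  Δ4: v:0→1, x:1→0, p:0→1
  Δ5: x:0→1, p:1→0
  Δ6: p:0→1
  (6Δ to stable)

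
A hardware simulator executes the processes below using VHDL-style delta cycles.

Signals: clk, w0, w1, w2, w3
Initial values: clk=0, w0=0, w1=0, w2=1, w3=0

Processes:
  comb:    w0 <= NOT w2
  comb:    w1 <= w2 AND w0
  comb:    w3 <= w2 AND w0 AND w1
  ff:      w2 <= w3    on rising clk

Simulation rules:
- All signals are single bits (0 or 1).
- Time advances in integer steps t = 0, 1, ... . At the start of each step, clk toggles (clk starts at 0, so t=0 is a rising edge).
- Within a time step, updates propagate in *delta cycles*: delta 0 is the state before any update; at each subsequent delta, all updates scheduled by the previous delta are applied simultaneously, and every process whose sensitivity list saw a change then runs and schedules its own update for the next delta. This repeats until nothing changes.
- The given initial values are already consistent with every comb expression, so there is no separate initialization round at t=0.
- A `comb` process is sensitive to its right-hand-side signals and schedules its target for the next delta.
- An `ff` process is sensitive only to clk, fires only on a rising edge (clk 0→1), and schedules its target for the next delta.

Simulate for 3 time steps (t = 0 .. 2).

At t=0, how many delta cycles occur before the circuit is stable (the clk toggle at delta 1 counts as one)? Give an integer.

3

t0.Δ0 w1=0 w0=0 w2=1 clk=0 w3=0
t0.Δ1 w1=0 w0=0 w2=1 clk=1 w3=0
t0.Δ2 w1=0 w0=0 w2=0 clk=1 w3=0
t0.Δ3 w1=0 w0=1 w2=0 clk=1 w3=0
t1.Δ0 w1=0 w0=1 w2=0 clk=1 w3=0
t1.Δ1 w1=0 w0=1 w2=0 clk=0 w3=0
t2.Δ0 w1=0 w0=1 w2=0 clk=0 w3=0
t2.Δ1 w1=0 w0=1 w2=0 clk=1 w3=0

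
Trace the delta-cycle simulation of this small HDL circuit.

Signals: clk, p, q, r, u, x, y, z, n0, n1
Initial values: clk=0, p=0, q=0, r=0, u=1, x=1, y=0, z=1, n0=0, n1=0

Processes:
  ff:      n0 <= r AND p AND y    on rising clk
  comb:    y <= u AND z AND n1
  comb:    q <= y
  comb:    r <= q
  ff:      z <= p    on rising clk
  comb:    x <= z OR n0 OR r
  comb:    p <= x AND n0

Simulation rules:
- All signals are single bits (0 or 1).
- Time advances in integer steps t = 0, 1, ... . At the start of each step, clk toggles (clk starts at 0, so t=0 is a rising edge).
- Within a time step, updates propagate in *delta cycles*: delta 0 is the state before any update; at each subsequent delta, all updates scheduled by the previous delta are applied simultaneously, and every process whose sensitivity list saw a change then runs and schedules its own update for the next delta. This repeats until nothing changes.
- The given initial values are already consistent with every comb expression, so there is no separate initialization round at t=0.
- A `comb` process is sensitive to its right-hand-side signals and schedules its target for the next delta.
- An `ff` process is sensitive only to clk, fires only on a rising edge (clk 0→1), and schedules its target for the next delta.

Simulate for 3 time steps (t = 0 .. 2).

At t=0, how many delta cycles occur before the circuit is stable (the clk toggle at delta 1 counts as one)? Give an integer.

t0.Δ0 y=0 n0=0 x=1 n1=0 clk=0 q=0 p=0 r=0 z=1 u=1
t0.Δ1 y=0 n0=0 x=1 n1=0 clk=1 q=0 p=0 r=0 z=1 u=1
t0.Δ2 y=0 n0=0 x=1 n1=0 clk=1 q=0 p=0 r=0 z=0 u=1
t0.Δ3 y=0 n0=0 x=0 n1=0 clk=1 q=0 p=0 r=0 z=0 u=1
t1.Δ0 y=0 n0=0 x=0 n1=0 clk=1 q=0 p=0 r=0 z=0 u=1
t1.Δ1 y=0 n0=0 x=0 n1=0 clk=0 q=0 p=0 r=0 z=0 u=1
t2.Δ0 y=0 n0=0 x=0 n1=0 clk=0 q=0 p=0 r=0 z=0 u=1
t2.Δ1 y=0 n0=0 x=0 n1=0 clk=1 q=0 p=0 r=0 z=0 u=1

3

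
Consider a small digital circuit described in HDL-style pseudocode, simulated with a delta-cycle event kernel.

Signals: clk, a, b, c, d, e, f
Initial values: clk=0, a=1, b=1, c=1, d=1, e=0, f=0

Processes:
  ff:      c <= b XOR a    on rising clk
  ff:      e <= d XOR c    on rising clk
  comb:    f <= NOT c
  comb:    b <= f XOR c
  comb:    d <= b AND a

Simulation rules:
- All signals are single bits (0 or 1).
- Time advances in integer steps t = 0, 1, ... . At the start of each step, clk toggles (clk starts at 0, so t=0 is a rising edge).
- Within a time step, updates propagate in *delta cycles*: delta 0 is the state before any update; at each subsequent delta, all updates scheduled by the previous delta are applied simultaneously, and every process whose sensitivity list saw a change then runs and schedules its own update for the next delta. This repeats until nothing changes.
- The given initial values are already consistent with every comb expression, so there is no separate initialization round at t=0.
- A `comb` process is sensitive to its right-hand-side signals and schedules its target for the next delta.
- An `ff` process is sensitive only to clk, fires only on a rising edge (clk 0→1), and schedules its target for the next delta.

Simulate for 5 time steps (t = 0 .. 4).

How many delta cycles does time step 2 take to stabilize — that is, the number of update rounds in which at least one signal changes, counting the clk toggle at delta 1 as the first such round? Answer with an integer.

2

t0.Δ0 d=1 f=0 e=0 b=1 c=1 clk=0 a=1
t0.Δ1 d=1 f=0 e=0 b=1 c=1 clk=1 a=1
t0.Δ2 d=1 f=0 e=0 b=1 c=0 clk=1 a=1
t0.Δ3 d=1 f=1 e=0 b=0 c=0 clk=1 a=1
t0.Δ4 d=0 f=1 e=0 b=1 c=0 clk=1 a=1
t0.Δ5 d=1 f=1 e=0 b=1 c=0 clk=1 a=1
t1.Δ0 d=1 f=1 e=0 b=1 c=0 clk=1 a=1
t1.Δ1 d=1 f=1 e=0 b=1 c=0 clk=0 a=1
t2.Δ0 d=1 f=1 e=0 b=1 c=0 clk=0 a=1
t2.Δ1 d=1 f=1 e=0 b=1 c=0 clk=1 a=1
t2.Δ2 d=1 f=1 e=1 b=1 c=0 clk=1 a=1
t3.Δ0 d=1 f=1 e=1 b=1 c=0 clk=1 a=1
t3.Δ1 d=1 f=1 e=1 b=1 c=0 clk=0 a=1
t4.Δ0 d=1 f=1 e=1 b=1 c=0 clk=0 a=1
t4.Δ1 d=1 f=1 e=1 b=1 c=0 clk=1 a=1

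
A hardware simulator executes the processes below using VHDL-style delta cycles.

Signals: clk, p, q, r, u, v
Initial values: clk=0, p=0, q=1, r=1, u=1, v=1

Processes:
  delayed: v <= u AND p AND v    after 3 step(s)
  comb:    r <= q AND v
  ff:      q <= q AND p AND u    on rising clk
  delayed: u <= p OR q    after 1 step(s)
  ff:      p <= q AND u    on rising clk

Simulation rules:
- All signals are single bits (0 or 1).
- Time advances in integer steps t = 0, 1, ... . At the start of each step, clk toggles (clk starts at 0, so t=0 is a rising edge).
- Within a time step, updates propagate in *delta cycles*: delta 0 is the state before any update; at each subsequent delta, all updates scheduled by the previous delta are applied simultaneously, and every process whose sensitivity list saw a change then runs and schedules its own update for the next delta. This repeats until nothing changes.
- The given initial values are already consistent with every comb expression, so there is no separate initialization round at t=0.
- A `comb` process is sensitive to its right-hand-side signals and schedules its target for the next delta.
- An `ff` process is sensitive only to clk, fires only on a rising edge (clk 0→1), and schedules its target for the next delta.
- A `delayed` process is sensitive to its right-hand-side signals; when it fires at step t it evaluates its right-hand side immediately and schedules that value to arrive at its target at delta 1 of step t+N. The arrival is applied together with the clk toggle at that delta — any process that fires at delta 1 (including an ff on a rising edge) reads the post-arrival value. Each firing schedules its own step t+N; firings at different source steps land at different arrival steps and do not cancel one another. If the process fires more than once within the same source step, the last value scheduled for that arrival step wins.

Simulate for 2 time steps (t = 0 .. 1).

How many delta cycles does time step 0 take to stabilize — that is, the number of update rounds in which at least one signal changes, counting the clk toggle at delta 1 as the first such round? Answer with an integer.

[bits: q,clk,p,v,r,u]
t=0: Δ0=100111 Δ1=110111 Δ2=011111 Δ3=011101 | 3Δ
t=1: Δ0=011101 Δ1=001101 | 1Δ

3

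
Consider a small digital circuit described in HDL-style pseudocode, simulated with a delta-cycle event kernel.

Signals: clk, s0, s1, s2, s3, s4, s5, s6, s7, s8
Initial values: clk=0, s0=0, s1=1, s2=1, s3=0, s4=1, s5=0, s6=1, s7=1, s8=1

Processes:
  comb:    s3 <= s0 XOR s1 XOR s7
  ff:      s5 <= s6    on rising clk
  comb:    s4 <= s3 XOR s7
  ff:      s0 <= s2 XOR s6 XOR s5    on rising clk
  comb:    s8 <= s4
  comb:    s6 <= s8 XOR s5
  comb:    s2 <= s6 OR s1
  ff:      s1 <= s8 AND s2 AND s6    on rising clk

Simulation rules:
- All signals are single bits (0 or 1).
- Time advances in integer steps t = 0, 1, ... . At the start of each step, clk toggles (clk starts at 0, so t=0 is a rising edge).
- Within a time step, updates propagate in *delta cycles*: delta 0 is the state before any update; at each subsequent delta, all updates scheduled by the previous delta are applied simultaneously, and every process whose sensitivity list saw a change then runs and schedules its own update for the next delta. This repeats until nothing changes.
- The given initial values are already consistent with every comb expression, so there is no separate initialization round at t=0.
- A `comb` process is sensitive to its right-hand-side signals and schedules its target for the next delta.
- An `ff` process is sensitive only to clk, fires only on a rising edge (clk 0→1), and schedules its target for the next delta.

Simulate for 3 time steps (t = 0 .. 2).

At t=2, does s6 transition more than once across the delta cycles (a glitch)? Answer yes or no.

yes

t=0 Δ0: s7=1 s8=1 clk=0 s4=1 s5=0 s6=1 s0=0 s2=1 s1=1 s3=0
  Δ1: clk:0→1
  Δ2: s5:0→1
  Δ3: s6:1→0
  (3Δ to stable)
t=1 Δ0: s7=1 s8=1 clk=1 s4=1 s5=1 s6=0 s0=0 s2=1 s1=1 s3=0
  Δ1: clk:1→0
  (1Δ to stable)
t=2 Δ0: s7=1 s8=1 clk=0 s4=1 s5=1 s6=0 s0=0 s2=1 s1=1 s3=0
  Δ1: clk:0→1
  Δ2: s5:1→0, s1:1→0
  Δ3: s6:0→1, s2:1→0, s3:0→1
  Δ4: s4:1→0, s2:0→1
  Δ5: s8:1→0
  Δ6: s6:1→0
  Δ7: s2:1→0
  (7Δ to stable)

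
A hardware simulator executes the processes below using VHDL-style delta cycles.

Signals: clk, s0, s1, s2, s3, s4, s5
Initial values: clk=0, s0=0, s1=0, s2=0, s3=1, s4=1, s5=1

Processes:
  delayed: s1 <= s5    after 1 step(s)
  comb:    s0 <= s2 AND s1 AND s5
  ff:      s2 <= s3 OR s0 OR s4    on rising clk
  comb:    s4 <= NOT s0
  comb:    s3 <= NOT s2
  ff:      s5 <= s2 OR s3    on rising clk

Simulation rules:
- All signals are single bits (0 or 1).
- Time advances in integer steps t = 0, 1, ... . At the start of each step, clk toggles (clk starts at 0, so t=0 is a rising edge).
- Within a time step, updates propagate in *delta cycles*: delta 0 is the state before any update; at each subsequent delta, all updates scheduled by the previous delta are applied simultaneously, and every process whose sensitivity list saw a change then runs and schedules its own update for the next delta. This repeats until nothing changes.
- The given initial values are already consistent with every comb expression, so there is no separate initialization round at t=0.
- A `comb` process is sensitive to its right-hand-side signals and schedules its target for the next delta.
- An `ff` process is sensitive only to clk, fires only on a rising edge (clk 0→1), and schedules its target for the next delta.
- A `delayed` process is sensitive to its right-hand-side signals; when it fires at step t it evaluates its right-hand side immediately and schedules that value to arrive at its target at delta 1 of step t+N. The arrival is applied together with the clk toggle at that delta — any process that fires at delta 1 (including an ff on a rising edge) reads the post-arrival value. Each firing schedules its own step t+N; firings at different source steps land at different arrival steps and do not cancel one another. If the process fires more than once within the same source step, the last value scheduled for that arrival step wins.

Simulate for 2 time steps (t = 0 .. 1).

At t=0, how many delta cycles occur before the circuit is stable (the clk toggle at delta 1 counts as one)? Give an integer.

[bits: s0,clk,s2,s1,s3,s5,s4]
t=0: Δ0=0000111 Δ1=0100111 Δ2=0110111 Δ3=0110011 | 3Δ
t=1: Δ0=0110011 Δ1=0010011 | 1Δ

3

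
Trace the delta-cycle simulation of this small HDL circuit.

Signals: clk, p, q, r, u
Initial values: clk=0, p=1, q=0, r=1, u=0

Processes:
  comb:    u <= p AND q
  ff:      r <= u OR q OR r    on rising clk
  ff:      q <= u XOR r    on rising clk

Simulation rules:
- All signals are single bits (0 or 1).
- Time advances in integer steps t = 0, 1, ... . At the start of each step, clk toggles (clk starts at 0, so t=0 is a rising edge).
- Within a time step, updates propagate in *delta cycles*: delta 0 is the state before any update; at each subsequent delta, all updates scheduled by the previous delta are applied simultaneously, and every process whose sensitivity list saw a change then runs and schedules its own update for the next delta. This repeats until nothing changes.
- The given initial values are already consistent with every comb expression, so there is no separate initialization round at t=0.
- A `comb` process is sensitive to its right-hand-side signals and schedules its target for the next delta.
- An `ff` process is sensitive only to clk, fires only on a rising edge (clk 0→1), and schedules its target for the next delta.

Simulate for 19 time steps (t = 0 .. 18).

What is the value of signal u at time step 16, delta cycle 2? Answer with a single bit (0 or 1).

[bits: p,q,r,clk,u]
t=0: Δ0=10100 Δ1=10110 Δ2=11110 Δ3=11111 | 3Δ
t=1: Δ0=11111 Δ1=11101 | 1Δ
t=2: Δ0=11101 Δ1=11111 Δ2=10111 Δ3=10110 | 3Δ
t=3: Δ0=10110 Δ1=10100 | 1Δ
t=4: Δ0=10100 Δ1=10110 Δ2=11110 Δ3=11111 | 3Δ
t=5: Δ0=11111 Δ1=11101 | 1Δ
t=6: Δ0=11101 Δ1=11111 Δ2=10111 Δ3=10110 | 3Δ
t=7: Δ0=10110 Δ1=10100 | 1Δ
t=8: Δ0=10100 Δ1=10110 Δ2=11110 Δ3=11111 | 3Δ
t=9: Δ0=11111 Δ1=11101 | 1Δ
t=10: Δ0=11101 Δ1=11111 Δ2=10111 Δ3=10110 | 3Δ
t=11: Δ0=10110 Δ1=10100 | 1Δ
t=12: Δ0=10100 Δ1=10110 Δ2=11110 Δ3=11111 | 3Δ
t=13: Δ0=11111 Δ1=11101 | 1Δ
t=14: Δ0=11101 Δ1=11111 Δ2=10111 Δ3=10110 | 3Δ
t=15: Δ0=10110 Δ1=10100 | 1Δ
t=16: Δ0=10100 Δ1=10110 Δ2=11110 Δ3=11111 | 3Δ
t=17: Δ0=11111 Δ1=11101 | 1Δ
t=18: Δ0=11101 Δ1=11111 Δ2=10111 Δ3=10110 | 3Δ

0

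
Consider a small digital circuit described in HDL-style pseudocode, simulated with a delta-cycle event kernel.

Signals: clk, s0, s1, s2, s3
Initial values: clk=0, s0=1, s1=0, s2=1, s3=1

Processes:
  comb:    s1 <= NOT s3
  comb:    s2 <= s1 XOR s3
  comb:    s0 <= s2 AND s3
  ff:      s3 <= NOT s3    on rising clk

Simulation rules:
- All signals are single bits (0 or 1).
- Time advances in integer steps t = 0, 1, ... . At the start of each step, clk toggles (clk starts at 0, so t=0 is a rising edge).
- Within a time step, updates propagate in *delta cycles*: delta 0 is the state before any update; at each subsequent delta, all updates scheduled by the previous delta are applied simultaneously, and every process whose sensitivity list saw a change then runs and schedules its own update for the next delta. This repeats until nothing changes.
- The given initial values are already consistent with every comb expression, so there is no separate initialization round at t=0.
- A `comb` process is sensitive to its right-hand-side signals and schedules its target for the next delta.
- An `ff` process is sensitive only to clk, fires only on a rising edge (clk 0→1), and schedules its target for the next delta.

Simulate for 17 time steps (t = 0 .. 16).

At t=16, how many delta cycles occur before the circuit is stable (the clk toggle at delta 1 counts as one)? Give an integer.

t=0 Δ0: s1=0 s3=1 s0=1 clk=0 s2=1
  Δ1: clk:0→1
  Δ2: s3:1→0
  Δ3: s1:0→1, s0:1→0, s2:1→0
  Δ4: s2:0→1
  (4Δ to stable)
t=1 Δ0: s1=1 s3=0 s0=0 clk=1 s2=1
  Δ1: clk:1→0
  (1Δ to stable)
t=2 Δ0: s1=1 s3=0 s0=0 clk=0 s2=1
  Δ1: clk:0→1
  Δ2: s3:0→1
  Δ3: s1:1→0, s0:0→1, s2:1→0
  Δ4: s0:1→0, s2:0→1
  Δ5: s0:0→1
  (5Δ to stable)
t=3 Δ0: s1=0 s3=1 s0=1 clk=1 s2=1
  Δ1: clk:1→0
  (1Δ to stable)
t=4 Δ0: s1=0 s3=1 s0=1 clk=0 s2=1
  Δ1: clk:0→1
  Δ2: s3:1→0
  Δ3: s1:0→1, s0:1→0, s2:1→0
  Δ4: s2:0→1
  (4Δ to stable)
t=5 Δ0: s1=1 s3=0 s0=0 clk=1 s2=1
  Δ1: clk:1→0
  (1Δ to stable)
t=6 Δ0: s1=1 s3=0 s0=0 clk=0 s2=1
  Δ1: clk:0→1
  Δ2: s3:0→1
  Δ3: s1:1→0, s0:0→1, s2:1→0
  Δ4: s0:1→0, s2:0→1
  Δ5: s0:0→1
  (5Δ to stable)
t=7 Δ0: s1=0 s3=1 s0=1 clk=1 s2=1
  Δ1: clk:1→0
  (1Δ to stable)
t=8 Δ0: s1=0 s3=1 s0=1 clk=0 s2=1
  Δ1: clk:0→1
  Δ2: s3:1→0
  Δ3: s1:0→1, s0:1→0, s2:1→0
  Δ4: s2:0→1
  (4Δ to stable)
t=9 Δ0: s1=1 s3=0 s0=0 clk=1 s2=1
  Δ1: clk:1→0
  (1Δ to stable)
t=10 Δ0: s1=1 s3=0 s0=0 clk=0 s2=1
  Δ1: clk:0→1
  Δ2: s3:0→1
  Δ3: s1:1→0, s0:0→1, s2:1→0
  Δ4: s0:1→0, s2:0→1
  Δ5: s0:0→1
  (5Δ to stable)
t=11 Δ0: s1=0 s3=1 s0=1 clk=1 s2=1
  Δ1: clk:1→0
  (1Δ to stable)
t=12 Δ0: s1=0 s3=1 s0=1 clk=0 s2=1
  Δ1: clk:0→1
  Δ2: s3:1→0
  Δ3: s1:0→1, s0:1→0, s2:1→0
  Δ4: s2:0→1
  (4Δ to stable)
t=13 Δ0: s1=1 s3=0 s0=0 clk=1 s2=1
  Δ1: clk:1→0
  (1Δ to stable)
t=14 Δ0: s1=1 s3=0 s0=0 clk=0 s2=1
  Δ1: clk:0→1
  Δ2: s3:0→1
  Δ3: s1:1→0, s0:0→1, s2:1→0
  Δ4: s0:1→0, s2:0→1
  Δ5: s0:0→1
  (5Δ to stable)
t=15 Δ0: s1=0 s3=1 s0=1 clk=1 s2=1
  Δ1: clk:1→0
  (1Δ to stable)
t=16 Δ0: s1=0 s3=1 s0=1 clk=0 s2=1
  Δ1: clk:0→1
  Δ2: s3:1→0
  Δ3: s1:0→1, s0:1→0, s2:1→0
  Δ4: s2:0→1
  (4Δ to stable)

4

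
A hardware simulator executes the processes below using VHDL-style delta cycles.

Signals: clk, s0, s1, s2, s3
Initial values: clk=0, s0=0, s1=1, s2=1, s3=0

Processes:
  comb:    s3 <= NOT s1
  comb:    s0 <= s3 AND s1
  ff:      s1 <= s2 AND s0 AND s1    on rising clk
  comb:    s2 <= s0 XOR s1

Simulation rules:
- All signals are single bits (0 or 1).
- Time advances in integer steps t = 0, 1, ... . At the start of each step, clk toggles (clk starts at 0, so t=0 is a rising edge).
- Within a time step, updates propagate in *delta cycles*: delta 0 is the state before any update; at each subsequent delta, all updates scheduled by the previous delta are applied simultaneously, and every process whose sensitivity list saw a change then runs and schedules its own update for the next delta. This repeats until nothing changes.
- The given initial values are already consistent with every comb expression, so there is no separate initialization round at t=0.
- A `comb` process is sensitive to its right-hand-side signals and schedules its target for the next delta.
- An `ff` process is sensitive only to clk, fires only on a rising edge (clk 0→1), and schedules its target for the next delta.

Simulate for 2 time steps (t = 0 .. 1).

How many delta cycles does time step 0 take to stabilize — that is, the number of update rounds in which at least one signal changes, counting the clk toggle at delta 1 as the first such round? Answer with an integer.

t0.Δ0 clk=0 s1=1 s3=0 s0=0 s2=1
t0.Δ1 clk=1 s1=1 s3=0 s0=0 s2=1
t0.Δ2 clk=1 s1=0 s3=0 s0=0 s2=1
t0.Δ3 clk=1 s1=0 s3=1 s0=0 s2=0
t1.Δ0 clk=1 s1=0 s3=1 s0=0 s2=0
t1.Δ1 clk=0 s1=0 s3=1 s0=0 s2=0

3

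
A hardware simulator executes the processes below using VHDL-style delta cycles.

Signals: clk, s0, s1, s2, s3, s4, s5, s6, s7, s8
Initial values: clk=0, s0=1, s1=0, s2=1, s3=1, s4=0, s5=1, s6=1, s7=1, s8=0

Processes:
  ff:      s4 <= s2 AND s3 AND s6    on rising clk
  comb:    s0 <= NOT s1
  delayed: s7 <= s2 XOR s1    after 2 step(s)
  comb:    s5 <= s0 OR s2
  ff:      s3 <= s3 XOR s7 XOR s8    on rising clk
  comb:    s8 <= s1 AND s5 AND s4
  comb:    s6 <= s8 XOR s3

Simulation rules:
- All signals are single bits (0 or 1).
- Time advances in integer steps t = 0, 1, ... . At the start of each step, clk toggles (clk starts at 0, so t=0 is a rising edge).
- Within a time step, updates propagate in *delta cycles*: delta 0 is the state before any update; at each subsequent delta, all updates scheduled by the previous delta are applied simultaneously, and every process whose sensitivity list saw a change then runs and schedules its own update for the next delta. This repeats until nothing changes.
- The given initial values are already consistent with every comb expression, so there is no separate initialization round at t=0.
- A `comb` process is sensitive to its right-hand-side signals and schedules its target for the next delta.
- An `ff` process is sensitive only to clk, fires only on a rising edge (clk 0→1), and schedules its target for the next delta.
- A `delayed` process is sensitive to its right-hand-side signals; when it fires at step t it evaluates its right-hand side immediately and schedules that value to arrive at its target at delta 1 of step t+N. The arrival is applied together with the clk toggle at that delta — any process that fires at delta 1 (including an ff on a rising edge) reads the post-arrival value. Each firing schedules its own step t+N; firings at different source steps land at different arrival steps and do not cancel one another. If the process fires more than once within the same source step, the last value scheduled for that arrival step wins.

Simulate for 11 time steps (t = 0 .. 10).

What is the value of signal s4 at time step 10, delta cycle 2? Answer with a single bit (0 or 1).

t=0 Δ0: s0=1 s4=0 s8=0 s2=1 s1=0 s6=1 s5=1 s7=1 s3=1 clk=0
  Δ1: clk:0→1
  Δ2: s4:0→1, s3:1→0
  Δ3: s6:1→0
  (3Δ to stable)
t=1 Δ0: s0=1 s4=1 s8=0 s2=1 s1=0 s6=0 s5=1 s7=1 s3=0 clk=1
  Δ1: clk:1→0
  (1Δ to stable)
t=2 Δ0: s0=1 s4=1 s8=0 s2=1 s1=0 s6=0 s5=1 s7=1 s3=0 clk=0
  Δ1: clk:0→1
  Δ2: s4:1→0, s3:0→1
  Δ3: s6:0→1
  (3Δ to stable)
t=3 Δ0: s0=1 s4=0 s8=0 s2=1 s1=0 s6=1 s5=1 s7=1 s3=1 clk=1
  Δ1: clk:1→0
  (1Δ to stable)
t=4 Δ0: s0=1 s4=0 s8=0 s2=1 s1=0 s6=1 s5=1 s7=1 s3=1 clk=0
  Δ1: clk:0→1
  Δ2: s4:0→1, s3:1→0
  Δ3: s6:1→0
  (3Δ to stable)
t=5 Δ0: s0=1 s4=1 s8=0 s2=1 s1=0 s6=0 s5=1 s7=1 s3=0 clk=1
  Δ1: clk:1→0
  (1Δ to stable)
t=6 Δ0: s0=1 s4=1 s8=0 s2=1 s1=0 s6=0 s5=1 s7=1 s3=0 clk=0
  Δ1: clk:0→1
  Δ2: s4:1→0, s3:0→1
  Δ3: s6:0→1
  (3Δ to stable)
t=7 Δ0: s0=1 s4=0 s8=0 s2=1 s1=0 s6=1 s5=1 s7=1 s3=1 clk=1
  Δ1: clk:1→0
  (1Δ to stable)
t=8 Δ0: s0=1 s4=0 s8=0 s2=1 s1=0 s6=1 s5=1 s7=1 s3=1 clk=0
  Δ1: clk:0→1
  Δ2: s4:0→1, s3:1→0
  Δ3: s6:1→0
  (3Δ to stable)
t=9 Δ0: s0=1 s4=1 s8=0 s2=1 s1=0 s6=0 s5=1 s7=1 s3=0 clk=1
  Δ1: clk:1→0
  (1Δ to stable)
t=10 Δ0: s0=1 s4=1 s8=0 s2=1 s1=0 s6=0 s5=1 s7=1 s3=0 clk=0
  Δ1: clk:0→1
  Δ2: s4:1→0, s3:0→1
  Δ3: s6:0→1
  (3Δ to stable)

0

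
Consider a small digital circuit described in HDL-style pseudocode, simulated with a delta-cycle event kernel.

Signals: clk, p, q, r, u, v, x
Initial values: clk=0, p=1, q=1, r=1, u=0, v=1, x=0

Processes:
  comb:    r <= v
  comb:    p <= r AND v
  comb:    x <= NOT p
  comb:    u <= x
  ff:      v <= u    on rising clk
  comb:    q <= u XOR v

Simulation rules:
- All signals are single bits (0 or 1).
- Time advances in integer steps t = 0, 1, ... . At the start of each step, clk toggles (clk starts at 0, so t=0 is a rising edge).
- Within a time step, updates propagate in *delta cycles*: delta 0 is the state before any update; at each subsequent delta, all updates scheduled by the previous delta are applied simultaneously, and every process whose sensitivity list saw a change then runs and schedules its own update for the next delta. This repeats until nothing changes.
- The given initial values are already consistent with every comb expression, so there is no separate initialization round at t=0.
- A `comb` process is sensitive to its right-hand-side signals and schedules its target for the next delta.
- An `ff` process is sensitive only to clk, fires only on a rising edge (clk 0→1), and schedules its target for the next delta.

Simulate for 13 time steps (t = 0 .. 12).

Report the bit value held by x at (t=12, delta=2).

0

t0.Δ0 u=0 q=1 clk=0 r=1 v=1 x=0 p=1
t0.Δ1 u=0 q=1 clk=1 r=1 v=1 x=0 p=1
t0.Δ2 u=0 q=1 clk=1 r=1 v=0 x=0 p=1
t0.Δ3 u=0 q=0 clk=1 r=0 v=0 x=0 p=0
t0.Δ4 u=0 q=0 clk=1 r=0 v=0 x=1 p=0
t0.Δ5 u=1 q=0 clk=1 r=0 v=0 x=1 p=0
t0.Δ6 u=1 q=1 clk=1 r=0 v=0 x=1 p=0
t1.Δ0 u=1 q=1 clk=1 r=0 v=0 x=1 p=0
t1.Δ1 u=1 q=1 clk=0 r=0 v=0 x=1 p=0
t2.Δ0 u=1 q=1 clk=0 r=0 v=0 x=1 p=0
t2.Δ1 u=1 q=1 clk=1 r=0 v=0 x=1 p=0
t2.Δ2 u=1 q=1 clk=1 r=0 v=1 x=1 p=0
t2.Δ3 u=1 q=0 clk=1 r=1 v=1 x=1 p=0
t2.Δ4 u=1 q=0 clk=1 r=1 v=1 x=1 p=1
t2.Δ5 u=1 q=0 clk=1 r=1 v=1 x=0 p=1
t2.Δ6 u=0 q=0 clk=1 r=1 v=1 x=0 p=1
t2.Δ7 u=0 q=1 clk=1 r=1 v=1 x=0 p=1
t3.Δ0 u=0 q=1 clk=1 r=1 v=1 x=0 p=1
t3.Δ1 u=0 q=1 clk=0 r=1 v=1 x=0 p=1
t4.Δ0 u=0 q=1 clk=0 r=1 v=1 x=0 p=1
t4.Δ1 u=0 q=1 clk=1 r=1 v=1 x=0 p=1
t4.Δ2 u=0 q=1 clk=1 r=1 v=0 x=0 p=1
t4.Δ3 u=0 q=0 clk=1 r=0 v=0 x=0 p=0
t4.Δ4 u=0 q=0 clk=1 r=0 v=0 x=1 p=0
t4.Δ5 u=1 q=0 clk=1 r=0 v=0 x=1 p=0
t4.Δ6 u=1 q=1 clk=1 r=0 v=0 x=1 p=0
t5.Δ0 u=1 q=1 clk=1 r=0 v=0 x=1 p=0
t5.Δ1 u=1 q=1 clk=0 r=0 v=0 x=1 p=0
t6.Δ0 u=1 q=1 clk=0 r=0 v=0 x=1 p=0
t6.Δ1 u=1 q=1 clk=1 r=0 v=0 x=1 p=0
t6.Δ2 u=1 q=1 clk=1 r=0 v=1 x=1 p=0
t6.Δ3 u=1 q=0 clk=1 r=1 v=1 x=1 p=0
t6.Δ4 u=1 q=0 clk=1 r=1 v=1 x=1 p=1
t6.Δ5 u=1 q=0 clk=1 r=1 v=1 x=0 p=1
t6.Δ6 u=0 q=0 clk=1 r=1 v=1 x=0 p=1
t6.Δ7 u=0 q=1 clk=1 r=1 v=1 x=0 p=1
t7.Δ0 u=0 q=1 clk=1 r=1 v=1 x=0 p=1
t7.Δ1 u=0 q=1 clk=0 r=1 v=1 x=0 p=1
t8.Δ0 u=0 q=1 clk=0 r=1 v=1 x=0 p=1
t8.Δ1 u=0 q=1 clk=1 r=1 v=1 x=0 p=1
t8.Δ2 u=0 q=1 clk=1 r=1 v=0 x=0 p=1
t8.Δ3 u=0 q=0 clk=1 r=0 v=0 x=0 p=0
t8.Δ4 u=0 q=0 clk=1 r=0 v=0 x=1 p=0
t8.Δ5 u=1 q=0 clk=1 r=0 v=0 x=1 p=0
t8.Δ6 u=1 q=1 clk=1 r=0 v=0 x=1 p=0
t9.Δ0 u=1 q=1 clk=1 r=0 v=0 x=1 p=0
t9.Δ1 u=1 q=1 clk=0 r=0 v=0 x=1 p=0
t10.Δ0 u=1 q=1 clk=0 r=0 v=0 x=1 p=0
t10.Δ1 u=1 q=1 clk=1 r=0 v=0 x=1 p=0
t10.Δ2 u=1 q=1 clk=1 r=0 v=1 x=1 p=0
t10.Δ3 u=1 q=0 clk=1 r=1 v=1 x=1 p=0
t10.Δ4 u=1 q=0 clk=1 r=1 v=1 x=1 p=1
t10.Δ5 u=1 q=0 clk=1 r=1 v=1 x=0 p=1
t10.Δ6 u=0 q=0 clk=1 r=1 v=1 x=0 p=1
t10.Δ7 u=0 q=1 clk=1 r=1 v=1 x=0 p=1
t11.Δ0 u=0 q=1 clk=1 r=1 v=1 x=0 p=1
t11.Δ1 u=0 q=1 clk=0 r=1 v=1 x=0 p=1
t12.Δ0 u=0 q=1 clk=0 r=1 v=1 x=0 p=1
t12.Δ1 u=0 q=1 clk=1 r=1 v=1 x=0 p=1
t12.Δ2 u=0 q=1 clk=1 r=1 v=0 x=0 p=1
t12.Δ3 u=0 q=0 clk=1 r=0 v=0 x=0 p=0
t12.Δ4 u=0 q=0 clk=1 r=0 v=0 x=1 p=0
t12.Δ5 u=1 q=0 clk=1 r=0 v=0 x=1 p=0
t12.Δ6 u=1 q=1 clk=1 r=0 v=0 x=1 p=0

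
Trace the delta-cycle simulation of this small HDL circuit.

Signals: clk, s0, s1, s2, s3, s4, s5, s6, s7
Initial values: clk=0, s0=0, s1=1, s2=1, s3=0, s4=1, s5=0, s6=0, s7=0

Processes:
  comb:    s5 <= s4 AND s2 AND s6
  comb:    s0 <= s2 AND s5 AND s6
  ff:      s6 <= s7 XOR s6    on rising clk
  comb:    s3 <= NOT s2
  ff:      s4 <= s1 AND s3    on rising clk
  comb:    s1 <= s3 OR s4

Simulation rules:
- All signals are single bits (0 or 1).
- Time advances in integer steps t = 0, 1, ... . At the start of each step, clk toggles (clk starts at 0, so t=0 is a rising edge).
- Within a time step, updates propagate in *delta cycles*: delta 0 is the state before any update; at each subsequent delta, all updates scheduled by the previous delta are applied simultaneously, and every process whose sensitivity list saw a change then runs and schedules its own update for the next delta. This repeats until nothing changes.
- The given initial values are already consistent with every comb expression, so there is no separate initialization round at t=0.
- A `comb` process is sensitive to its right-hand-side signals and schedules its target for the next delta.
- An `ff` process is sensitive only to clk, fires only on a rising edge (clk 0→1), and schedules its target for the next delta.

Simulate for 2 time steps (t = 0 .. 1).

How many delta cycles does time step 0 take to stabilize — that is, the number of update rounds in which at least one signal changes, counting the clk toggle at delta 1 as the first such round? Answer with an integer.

3

[bits: s0,s7,s6,s3,s2,s5,s1,s4,clk]
t=0: Δ0=000010110 Δ1=000010111 Δ2=000010101 Δ3=000010001 | 3Δ
t=1: Δ0=000010001 Δ1=000010000 | 1Δ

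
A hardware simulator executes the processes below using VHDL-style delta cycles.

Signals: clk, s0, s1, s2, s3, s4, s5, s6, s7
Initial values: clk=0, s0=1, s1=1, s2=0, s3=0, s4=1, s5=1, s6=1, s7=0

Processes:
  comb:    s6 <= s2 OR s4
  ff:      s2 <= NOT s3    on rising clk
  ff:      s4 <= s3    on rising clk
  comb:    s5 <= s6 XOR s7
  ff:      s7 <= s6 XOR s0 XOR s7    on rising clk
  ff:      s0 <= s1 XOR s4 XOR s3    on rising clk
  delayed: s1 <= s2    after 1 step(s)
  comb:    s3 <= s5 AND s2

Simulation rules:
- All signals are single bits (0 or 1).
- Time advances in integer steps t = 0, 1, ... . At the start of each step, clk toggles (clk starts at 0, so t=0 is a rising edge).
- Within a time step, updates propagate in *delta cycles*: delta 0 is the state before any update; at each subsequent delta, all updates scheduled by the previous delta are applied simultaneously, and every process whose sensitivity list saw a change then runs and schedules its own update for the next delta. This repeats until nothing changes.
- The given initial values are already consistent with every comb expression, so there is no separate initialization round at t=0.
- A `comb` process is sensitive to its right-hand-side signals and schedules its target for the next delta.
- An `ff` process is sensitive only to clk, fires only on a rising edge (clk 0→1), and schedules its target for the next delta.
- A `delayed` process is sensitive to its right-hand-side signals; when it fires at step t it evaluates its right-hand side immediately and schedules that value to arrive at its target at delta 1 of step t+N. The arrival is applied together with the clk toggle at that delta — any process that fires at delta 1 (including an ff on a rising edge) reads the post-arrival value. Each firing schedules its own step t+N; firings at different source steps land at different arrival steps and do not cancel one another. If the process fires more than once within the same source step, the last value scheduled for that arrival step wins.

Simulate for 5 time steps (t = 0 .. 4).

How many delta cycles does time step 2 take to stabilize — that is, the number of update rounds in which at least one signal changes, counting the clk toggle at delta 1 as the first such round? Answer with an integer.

3

t=0 Δ0: s3=0 s0=1 s5=1 s7=0 s6=1 s4=1 s2=0 clk=0 s1=1
  Δ1: clk:0→1
  Δ2: s0:1→0, s4:1→0, s2:0→1
  Δ3: s3:0→1
  (3Δ to stable)
t=1 Δ0: s3=1 s0=0 s5=1 s7=0 s6=1 s4=0 s2=1 clk=1 s1=1
  Δ1: clk:1→0
  (1Δ to stable)
t=2 Δ0: s3=1 s0=0 s5=1 s7=0 s6=1 s4=0 s2=1 clk=0 s1=1
  Δ1: clk:0→1
  Δ2: s7:0→1, s4:0→1, s2:1→0
  Δ3: s3:1→0, s5:1→0
  (3Δ to stable)
t=3 Δ0: s3=0 s0=0 s5=0 s7=1 s6=1 s4=1 s2=0 clk=1 s1=1
  Δ1: clk:1→0, s1:1→0
  (1Δ to stable)
t=4 Δ0: s3=0 s0=0 s5=0 s7=1 s6=1 s4=1 s2=0 clk=0 s1=0
  Δ1: clk:0→1
  Δ2: s0:0→1, s7:1→0, s4:1→0, s2:0→1
  Δ3: s5:0→1
  Δ4: s3:0→1
  (4Δ to stable)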